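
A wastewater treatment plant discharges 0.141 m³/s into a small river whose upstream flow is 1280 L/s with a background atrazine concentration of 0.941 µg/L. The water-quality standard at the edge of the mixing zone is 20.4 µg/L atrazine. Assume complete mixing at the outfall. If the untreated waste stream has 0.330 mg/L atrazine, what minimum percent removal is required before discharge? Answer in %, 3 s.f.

40.3 %

1280 L/s = 1.28 m³/s.
0.941 µg/L = 0.000941 mg/L.
20.4 µg/L = 0.0204 mg/L.
Mass balance: 0.0204·1.421 = 0.141·Cₑ + 1.28·0.000941.
Cₑ = (0.02899 − 0.001204) / 0.141 = 0.197 mg/L.
Required removal = 1 − 0.197/0.330 = 40.29 %.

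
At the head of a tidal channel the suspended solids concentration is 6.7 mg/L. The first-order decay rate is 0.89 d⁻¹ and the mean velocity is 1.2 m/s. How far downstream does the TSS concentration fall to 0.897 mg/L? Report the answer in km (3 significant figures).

234 km

From C = C₀·e^(−kt), t = ln(C₀/C)/k = ln(6.7/0.897)/0.89 = 2.011/0.89 = 2.259 d.
Distance = v·t = 1.2 m/s × 1.952e+05 s = 2.342e+05 m = 234.2 km.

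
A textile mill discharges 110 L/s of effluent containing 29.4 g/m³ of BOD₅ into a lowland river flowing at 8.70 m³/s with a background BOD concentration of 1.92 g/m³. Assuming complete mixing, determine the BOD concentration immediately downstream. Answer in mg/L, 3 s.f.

2.26 mg/L

110 L/s = 0.11 m³/s.
By mass balance at complete mixing, C = (0.11·29.4 + 8.7·1.92) / (0.11 + 8.7) = 19.94/8.81 = 2.263 mg/L.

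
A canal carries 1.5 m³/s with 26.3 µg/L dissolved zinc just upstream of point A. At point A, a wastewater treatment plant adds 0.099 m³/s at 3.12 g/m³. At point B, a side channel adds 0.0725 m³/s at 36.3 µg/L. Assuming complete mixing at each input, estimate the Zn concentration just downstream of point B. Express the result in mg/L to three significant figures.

0.210 mg/L

26.3 µg/L = 0.0263 mg/L.
After input A: C = (1.5·0.0263 + 0.099·3.12) / 1.599 = 0.2178 mg/L.
36.3 µg/L = 0.0363 mg/L.
After input B: C = (1.599·0.2178 + 0.0725·0.0363) / 1.671 = 0.21 mg/L.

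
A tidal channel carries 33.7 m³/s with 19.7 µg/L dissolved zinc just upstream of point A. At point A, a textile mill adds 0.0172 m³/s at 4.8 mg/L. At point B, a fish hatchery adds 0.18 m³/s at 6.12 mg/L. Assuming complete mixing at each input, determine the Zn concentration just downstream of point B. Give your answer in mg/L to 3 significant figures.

19.7 µg/L = 0.0197 mg/L.
After input A: C = (33.7·0.0197 + 0.0172·4.8) / 33.72 = 0.02214 mg/L.
After input B: C = (33.72·0.02214 + 0.18·6.12) / 33.9 = 0.05452 mg/L.

0.0545 mg/L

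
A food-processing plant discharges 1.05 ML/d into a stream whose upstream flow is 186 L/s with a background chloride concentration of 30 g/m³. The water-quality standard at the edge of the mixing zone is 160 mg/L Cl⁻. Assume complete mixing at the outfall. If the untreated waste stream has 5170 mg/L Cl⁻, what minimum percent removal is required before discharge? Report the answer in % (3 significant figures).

58.4 %

1.05 ML/d = 0.01215 m³/s.
186 L/s = 0.186 m³/s.
Mass balance: 160·0.1982 = 0.01215·Cₑ + 0.186·30.
Cₑ = (31.7 − 5.58) / 0.01215 = 2150 mg/L.
Required removal = 1 − 2150/5170 = 58.42 %.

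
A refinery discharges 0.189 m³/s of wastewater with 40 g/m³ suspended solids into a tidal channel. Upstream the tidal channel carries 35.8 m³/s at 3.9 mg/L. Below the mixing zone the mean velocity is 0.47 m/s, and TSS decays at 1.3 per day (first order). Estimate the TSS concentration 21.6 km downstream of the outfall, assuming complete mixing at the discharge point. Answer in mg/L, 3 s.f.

2.05 mg/L

After complete mixing, C₀ = (0.189·40 + 35.8·3.9) / 35.99 = 4.09 mg/L.
Travel time t = 2.16e+04 m / 0.47 m/s = 4.596e+04 s = 0.5319 d.
C = 4.09·exp(−1.3·0.5319) = 4.09·0.5008 = 2.048 mg/L.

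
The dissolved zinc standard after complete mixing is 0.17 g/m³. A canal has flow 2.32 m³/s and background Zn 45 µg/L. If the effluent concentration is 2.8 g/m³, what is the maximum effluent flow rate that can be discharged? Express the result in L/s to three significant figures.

45 µg/L = 0.045 mg/L.
Mass balance at complete mixing: C_std·(Q_w + Q_r) = Q_w·C_e + Q_r·C_b.
Rearranging, Q_w = Q_r·(C_std − C_b)/(C_e − C_std) = 2.32·(0.17 − 0.045) / (2.8 − 0.17) = 0.1103 m³/s.
= 110.3 L/s.

110 L/s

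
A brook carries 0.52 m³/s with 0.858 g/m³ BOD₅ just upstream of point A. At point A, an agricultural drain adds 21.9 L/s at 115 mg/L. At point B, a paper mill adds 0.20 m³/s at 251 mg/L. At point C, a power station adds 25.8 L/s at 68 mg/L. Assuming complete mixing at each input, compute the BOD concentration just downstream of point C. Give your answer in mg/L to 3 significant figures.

71.5 mg/L

21.9 L/s = 0.0219 m³/s.
After input A: C = (0.52·0.858 + 0.0219·115) / 0.5419 = 5.471 mg/L.
After input B: C = (0.5419·5.471 + 0.2·251) / 0.7419 = 71.66 mg/L.
25.8 L/s = 0.0258 m³/s.
After input C: C = (0.7419·71.66 + 0.0258·68) / 0.7677 = 71.54 mg/L.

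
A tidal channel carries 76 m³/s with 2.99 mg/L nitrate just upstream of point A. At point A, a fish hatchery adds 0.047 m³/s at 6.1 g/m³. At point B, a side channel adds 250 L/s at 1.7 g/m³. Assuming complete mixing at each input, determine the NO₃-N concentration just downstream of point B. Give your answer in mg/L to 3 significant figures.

After input A: C = (76·2.99 + 0.047·6.1) / 76.05 = 2.992 mg/L.
250 L/s = 0.25 m³/s.
After input B: C = (76.05·2.992 + 0.25·1.7) / 76.3 = 2.988 mg/L.

2.99 mg/L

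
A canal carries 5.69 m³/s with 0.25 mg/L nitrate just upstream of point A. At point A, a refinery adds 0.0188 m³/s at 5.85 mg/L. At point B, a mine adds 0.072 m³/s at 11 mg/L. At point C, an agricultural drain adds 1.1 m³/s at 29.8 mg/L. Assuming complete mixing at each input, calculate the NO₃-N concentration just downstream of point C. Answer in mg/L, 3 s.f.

5.10 mg/L

After input A: C = (5.69·0.25 + 0.0188·5.85) / 5.709 = 0.2684 mg/L.
After input B: C = (5.709·0.2684 + 0.072·11) / 5.781 = 0.4021 mg/L.
After input C: C = (5.781·0.4021 + 1.1·29.8) / 6.881 = 5.102 mg/L.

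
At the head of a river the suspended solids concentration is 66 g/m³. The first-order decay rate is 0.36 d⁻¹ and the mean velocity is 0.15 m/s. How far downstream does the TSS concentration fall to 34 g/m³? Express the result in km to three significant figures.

From C = C₀·e^(−kt), t = ln(C₀/C)/k = ln(66/34)/0.36 = 0.6633/0.36 = 1.842 d.
Distance = v·t = 0.15 m/s × 1.592e+05 s = 2.388e+04 m = 23.88 km.

23.9 km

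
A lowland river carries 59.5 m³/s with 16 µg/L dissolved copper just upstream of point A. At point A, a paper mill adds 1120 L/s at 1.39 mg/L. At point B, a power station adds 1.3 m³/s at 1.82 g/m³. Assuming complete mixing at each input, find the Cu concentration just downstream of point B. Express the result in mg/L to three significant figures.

16 µg/L = 0.016 mg/L.
1120 L/s = 1.12 m³/s.
After input A: C = (59.5·0.016 + 1.12·1.39) / 60.62 = 0.04139 mg/L.
After input B: C = (60.62·0.04139 + 1.3·1.82) / 61.92 = 0.07873 mg/L.

0.0787 mg/L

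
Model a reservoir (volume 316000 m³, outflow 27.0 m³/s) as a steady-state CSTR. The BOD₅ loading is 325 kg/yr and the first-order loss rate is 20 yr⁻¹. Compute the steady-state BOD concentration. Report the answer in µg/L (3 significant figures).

Outflow Q = 27.0 m³/s × 3.156e+07 s/yr = 8.521e+08 m³/yr.
Steady-state CSTR mass balance: W = Q·C + k·V·C, so C = W/(Q + kV).
Q + kV = 8.521e+08 + 20·316000 = 8.584e+08 m³/yr.
C = 325/8.584e+08 = 3.786e-07 kg/m³ = 0.0003786 mg/L = 0.3786 µg/L.

0.379 µg/L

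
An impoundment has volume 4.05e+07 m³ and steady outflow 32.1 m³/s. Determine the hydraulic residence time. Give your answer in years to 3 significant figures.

0.0400 yr

Q = 32.1 m³/s × 3.156e+07 s/yr = 1.013e+09 m³/yr.
Hydraulic residence time τ = V/Q = 4.05e+07/1.013e+09 = 0.03998 yr.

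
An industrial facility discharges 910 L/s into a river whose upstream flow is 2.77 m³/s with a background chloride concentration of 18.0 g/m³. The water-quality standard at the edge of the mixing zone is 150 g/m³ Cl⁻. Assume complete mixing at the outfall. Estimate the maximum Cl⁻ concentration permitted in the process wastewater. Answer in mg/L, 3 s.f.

910 L/s = 0.91 m³/s.
Mass balance: 150·3.68 = 0.91·Cₑ + 2.77·18.
Cₑ = (552 − 49.86) / 0.91 = 551.8 mg/L.

552 mg/L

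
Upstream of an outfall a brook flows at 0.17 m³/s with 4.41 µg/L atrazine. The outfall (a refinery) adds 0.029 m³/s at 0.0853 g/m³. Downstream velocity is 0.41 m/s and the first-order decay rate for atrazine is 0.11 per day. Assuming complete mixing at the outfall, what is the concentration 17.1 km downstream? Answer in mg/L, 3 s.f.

4.41 µg/L = 0.00441 mg/L.
After complete mixing, C₀ = (0.029·0.0853 + 0.17·0.00441) / 0.199 = 0.0162 mg/L.
Travel time t = 1.71e+04 m / 0.41 m/s = 4.171e+04 s = 0.4827 d.
C = 0.0162·exp(−0.11·0.4827) = 0.0162·0.9483 = 0.01536 mg/L.

0.0154 mg/L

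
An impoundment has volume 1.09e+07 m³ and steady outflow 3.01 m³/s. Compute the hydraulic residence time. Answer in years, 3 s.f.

Q = 3.01 m³/s × 3.156e+07 s/yr = 9.499e+07 m³/yr.
Hydraulic residence time τ = V/Q = 1.09e+07/9.499e+07 = 0.1148 yr.

0.115 yr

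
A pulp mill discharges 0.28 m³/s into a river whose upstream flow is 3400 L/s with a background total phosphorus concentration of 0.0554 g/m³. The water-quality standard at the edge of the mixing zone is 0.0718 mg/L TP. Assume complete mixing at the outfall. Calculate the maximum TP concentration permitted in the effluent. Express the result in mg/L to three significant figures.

0.271 mg/L

3400 L/s = 3.4 m³/s.
Mass balance: 0.0718·3.68 = 0.28·Cₑ + 3.4·0.0554.
Cₑ = (0.2642 − 0.1884) / 0.28 = 0.2709 mg/L.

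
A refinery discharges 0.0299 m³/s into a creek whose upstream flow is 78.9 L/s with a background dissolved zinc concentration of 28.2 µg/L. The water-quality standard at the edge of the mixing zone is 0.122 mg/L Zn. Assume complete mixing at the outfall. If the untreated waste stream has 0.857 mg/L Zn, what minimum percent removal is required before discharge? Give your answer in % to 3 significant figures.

78.9 L/s = 0.0789 m³/s.
28.2 µg/L = 0.0282 mg/L.
Mass balance: 0.122·0.1088 = 0.0299·Cₑ + 0.0789·0.0282.
Cₑ = (0.01327 − 0.002225) / 0.0299 = 0.3695 mg/L.
Required removal = 1 − 0.3695/0.857 = 56.88 %.

56.9 %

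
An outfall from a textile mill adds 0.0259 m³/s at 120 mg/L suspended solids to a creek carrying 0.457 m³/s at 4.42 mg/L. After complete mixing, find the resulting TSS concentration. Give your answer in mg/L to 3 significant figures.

Conservation of mass across the mixing zone: C = (0.0259·120 + 0.457·4.42) / (0.0259 + 0.457) = 5.128/0.4829 = 10.62 mg/L.

10.6 mg/L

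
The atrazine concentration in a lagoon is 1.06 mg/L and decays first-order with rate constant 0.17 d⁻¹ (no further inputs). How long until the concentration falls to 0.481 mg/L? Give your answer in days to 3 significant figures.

t = ln(C₀/C)/k = ln(1.06/0.481)/0.17 = 0.7902/0.17 = 4.648 d.

4.65 d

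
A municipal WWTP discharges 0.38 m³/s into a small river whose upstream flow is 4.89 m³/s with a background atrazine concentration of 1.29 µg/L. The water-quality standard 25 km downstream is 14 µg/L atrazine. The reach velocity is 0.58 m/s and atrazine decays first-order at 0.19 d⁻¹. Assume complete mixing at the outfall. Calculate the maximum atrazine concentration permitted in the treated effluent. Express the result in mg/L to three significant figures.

1.29 µg/L = 0.00129 mg/L.
14 µg/L = 0.014 mg/L.
Travel time to the compliance point: t = 2.5e+04/0.58 = 4.31e+04 s = 0.4989 d; decay factor exp(−0.19·0.4989) = 0.9096.
So the concentration just after mixing may be at most 0.014/0.9096 = 0.01539 mg/L.
Mass balance: 0.01539·5.27 = 0.38·Cₑ + 4.89·0.00129.
Cₑ = (0.08112 − 0.006308) / 0.38 = 0.1969 mg/L.

0.197 mg/L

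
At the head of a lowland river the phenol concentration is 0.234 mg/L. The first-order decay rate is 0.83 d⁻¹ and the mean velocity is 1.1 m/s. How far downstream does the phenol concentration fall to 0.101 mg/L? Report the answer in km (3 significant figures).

96.2 km

From C = C₀·e^(−kt), t = ln(C₀/C)/k = ln(0.234/0.101)/0.83 = 0.8402/0.83 = 1.012 d.
Distance = v·t = 1.1 m/s × 8.746e+04 s = 9.621e+04 m = 96.21 km.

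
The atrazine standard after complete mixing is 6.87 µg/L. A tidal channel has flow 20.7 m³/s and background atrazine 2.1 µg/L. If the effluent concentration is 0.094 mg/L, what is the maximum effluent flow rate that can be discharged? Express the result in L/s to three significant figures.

1130 L/s

2.1 µg/L = 0.0021 mg/L.
6.87 µg/L = 0.00687 mg/L.
Mass balance at complete mixing: C_std·(Q_w + Q_r) = Q_w·C_e + Q_r·C_b.
Rearranging, Q_w = Q_r·(C_std − C_b)/(C_e − C_std) = 20.7·(0.00687 − 0.0021) / (0.094 − 0.00687) = 1.133 m³/s.
= 1133 L/s.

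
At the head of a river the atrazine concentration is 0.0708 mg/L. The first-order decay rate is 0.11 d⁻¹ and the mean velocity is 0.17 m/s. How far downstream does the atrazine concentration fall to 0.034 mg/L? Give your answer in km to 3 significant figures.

From C = C₀·e^(−kt), t = ln(C₀/C)/k = ln(0.0708/0.034)/0.11 = 0.7335/0.11 = 6.668 d.
Distance = v·t = 0.17 m/s × 5.761e+05 s = 9.794e+04 m = 97.94 km.

97.9 km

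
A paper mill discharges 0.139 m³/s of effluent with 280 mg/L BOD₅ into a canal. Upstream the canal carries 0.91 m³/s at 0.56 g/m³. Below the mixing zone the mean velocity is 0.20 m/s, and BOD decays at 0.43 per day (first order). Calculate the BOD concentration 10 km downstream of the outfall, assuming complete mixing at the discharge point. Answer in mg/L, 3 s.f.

29.3 mg/L

After complete mixing, C₀ = (0.139·280 + 0.91·0.56) / 1.049 = 37.59 mg/L.
Travel time t = 1e+04 m / 0.20 m/s = 5e+04 s = 0.5787 d.
C = 37.59·exp(−0.43·0.5787) = 37.59·0.7797 = 29.31 mg/L.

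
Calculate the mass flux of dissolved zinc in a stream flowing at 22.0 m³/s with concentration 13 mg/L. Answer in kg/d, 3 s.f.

24700 kg/d

Mass flux = Q·C = 22 m³/s × 13 g/m³ = 286 g/s.
= 286 g/s × 86.4 = 2.471e+04 kg/d.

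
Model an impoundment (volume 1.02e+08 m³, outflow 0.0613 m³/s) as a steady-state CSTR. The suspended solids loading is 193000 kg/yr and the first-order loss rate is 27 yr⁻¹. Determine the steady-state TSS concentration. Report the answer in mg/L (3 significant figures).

Outflow Q = 0.0613 m³/s × 3.156e+07 s/yr = 1.934e+06 m³/yr.
Steady-state CSTR mass balance: W = Q·C + k·V·C, so C = W/(Q + kV).
Q + kV = 1.934e+06 + 27·1.02e+08 = 2.756e+09 m³/yr.
C = 193000/2.756e+09 = 7.003e-05 kg/m³ = 0.07003 mg/L.

0.0700 mg/L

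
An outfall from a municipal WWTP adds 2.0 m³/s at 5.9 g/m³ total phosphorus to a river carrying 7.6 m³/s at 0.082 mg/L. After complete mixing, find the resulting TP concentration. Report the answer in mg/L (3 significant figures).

1.29 mg/L

By mass balance at complete mixing, C = (2·5.9 + 7.6·0.082) / (2 + 7.6) = 12.42/9.6 = 1.294 mg/L.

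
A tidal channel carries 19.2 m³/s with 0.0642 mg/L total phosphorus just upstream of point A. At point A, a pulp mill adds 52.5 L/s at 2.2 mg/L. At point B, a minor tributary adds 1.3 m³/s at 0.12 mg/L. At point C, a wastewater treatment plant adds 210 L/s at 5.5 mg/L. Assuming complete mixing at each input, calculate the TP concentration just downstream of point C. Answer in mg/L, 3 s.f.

0.128 mg/L

52.5 L/s = 0.0525 m³/s.
After input A: C = (19.2·0.0642 + 0.0525·2.2) / 19.25 = 0.07002 mg/L.
After input B: C = (19.25·0.07002 + 1.3·0.12) / 20.55 = 0.07319 mg/L.
210 L/s = 0.21 m³/s.
After input C: C = (20.55·0.07319 + 0.21·5.5) / 20.76 = 0.1281 mg/L.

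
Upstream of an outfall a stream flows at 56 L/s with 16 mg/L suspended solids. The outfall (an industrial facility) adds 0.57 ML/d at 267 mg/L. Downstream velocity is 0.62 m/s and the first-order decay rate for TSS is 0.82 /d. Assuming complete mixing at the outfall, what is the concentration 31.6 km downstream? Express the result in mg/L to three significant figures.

0.57 ML/d = 0.006597 m³/s.
56 L/s = 0.056 m³/s.
After complete mixing, C₀ = (0.006597·267 + 0.056·16) / 0.0626 = 42.45 mg/L.
Travel time t = 3.16e+04 m / 0.62 m/s = 5.097e+04 s = 0.5899 d.
C = 42.45·exp(−0.82·0.5899) = 42.45·0.6165 = 26.17 mg/L.

26.2 mg/L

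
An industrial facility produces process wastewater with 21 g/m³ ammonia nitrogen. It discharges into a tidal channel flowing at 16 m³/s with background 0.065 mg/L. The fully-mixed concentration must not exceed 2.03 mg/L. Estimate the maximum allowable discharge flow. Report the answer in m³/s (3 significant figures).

1.66 m³/s

Mass balance at complete mixing: C_std·(Q_w + Q_r) = Q_w·C_e + Q_r·C_b.
Rearranging, Q_w = Q_r·(C_std − C_b)/(C_e − C_std) = 16·(2.03 − 0.065) / (21 − 2.03) = 1.657 m³/s.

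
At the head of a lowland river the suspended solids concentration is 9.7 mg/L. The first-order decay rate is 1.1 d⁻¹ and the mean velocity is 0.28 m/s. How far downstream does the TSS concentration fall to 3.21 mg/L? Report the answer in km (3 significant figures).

24.3 km

From C = C₀·e^(−kt), t = ln(C₀/C)/k = ln(9.7/3.21)/1.1 = 1.106/1.1 = 1.005 d.
Distance = v·t = 0.28 m/s × 8.686e+04 s = 2.432e+04 m = 24.32 km.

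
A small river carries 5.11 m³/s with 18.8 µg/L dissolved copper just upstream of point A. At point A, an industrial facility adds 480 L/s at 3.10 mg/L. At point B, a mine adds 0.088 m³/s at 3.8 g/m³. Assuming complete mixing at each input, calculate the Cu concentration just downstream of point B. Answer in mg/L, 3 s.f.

18.8 µg/L = 0.0188 mg/L.
480 L/s = 0.48 m³/s.
After input A: C = (5.11·0.0188 + 0.48·3.1) / 5.59 = 0.2834 mg/L.
After input B: C = (5.59·0.2834 + 0.088·3.8) / 5.678 = 0.3379 mg/L.

0.338 mg/L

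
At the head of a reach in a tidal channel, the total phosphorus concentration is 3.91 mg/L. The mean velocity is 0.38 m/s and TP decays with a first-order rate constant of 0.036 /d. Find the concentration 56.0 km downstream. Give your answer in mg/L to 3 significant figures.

3.68 mg/L

Travel time t = 56.0 km / 0.38 m/s = 5.6e+04/0.38 = 1.474e+05 s = 1.706 d.
First-order decay: C = 3.91·exp(−0.036·1.706) = 3.91·0.9404 = 3.677 mg/L.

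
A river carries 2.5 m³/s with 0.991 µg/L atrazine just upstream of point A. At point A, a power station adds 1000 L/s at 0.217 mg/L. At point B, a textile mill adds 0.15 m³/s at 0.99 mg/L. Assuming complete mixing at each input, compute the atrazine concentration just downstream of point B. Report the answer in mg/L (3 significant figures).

0.101 mg/L

0.991 µg/L = 0.000991 mg/L.
1000 L/s = 1 m³/s.
After input A: C = (2.5·0.000991 + 1·0.217) / 3.5 = 0.06271 mg/L.
After input B: C = (3.5·0.06271 + 0.15·0.99) / 3.65 = 0.1008 mg/L.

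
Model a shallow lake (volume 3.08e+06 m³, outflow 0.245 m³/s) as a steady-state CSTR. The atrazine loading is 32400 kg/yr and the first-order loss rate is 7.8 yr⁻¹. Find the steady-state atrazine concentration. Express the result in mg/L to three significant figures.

1.02 mg/L

Outflow Q = 0.245 m³/s × 3.156e+07 s/yr = 7.732e+06 m³/yr.
Steady-state CSTR mass balance: W = Q·C + k·V·C, so C = W/(Q + kV).
Q + kV = 7.732e+06 + 7.8·3.08e+06 = 3.176e+07 m³/yr.
C = 32400/3.176e+07 = 0.00102 kg/m³ = 1.02 mg/L.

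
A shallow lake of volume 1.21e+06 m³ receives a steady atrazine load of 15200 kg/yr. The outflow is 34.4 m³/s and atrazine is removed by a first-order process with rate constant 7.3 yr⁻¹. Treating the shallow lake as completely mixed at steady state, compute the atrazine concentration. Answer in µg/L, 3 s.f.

Outflow Q = 34.4 m³/s × 3.156e+07 s/yr = 1.086e+09 m³/yr.
Steady-state CSTR mass balance: W = Q·C + k·V·C, so C = W/(Q + kV).
Q + kV = 1.086e+09 + 7.3·1.21e+06 = 1.094e+09 m³/yr.
C = 15200/1.094e+09 = 1.389e-05 kg/m³ = 0.01389 mg/L = 13.89 µg/L.

13.9 µg/L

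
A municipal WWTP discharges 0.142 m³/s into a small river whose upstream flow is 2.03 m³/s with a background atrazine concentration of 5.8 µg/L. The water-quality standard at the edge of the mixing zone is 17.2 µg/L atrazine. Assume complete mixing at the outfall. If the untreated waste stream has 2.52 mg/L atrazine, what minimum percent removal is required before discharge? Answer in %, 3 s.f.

5.8 µg/L = 0.0058 mg/L.
17.2 µg/L = 0.0172 mg/L.
Mass balance: 0.0172·2.172 = 0.142·Cₑ + 2.03·0.0058.
Cₑ = (0.03736 − 0.01177) / 0.142 = 0.1802 mg/L.
Required removal = 1 − 0.1802/2.52 = 92.85 %.

92.9 %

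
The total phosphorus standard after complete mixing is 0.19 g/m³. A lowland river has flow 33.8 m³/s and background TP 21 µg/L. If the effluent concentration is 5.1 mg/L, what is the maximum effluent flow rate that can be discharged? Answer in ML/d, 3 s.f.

21 µg/L = 0.021 mg/L.
Mass balance at complete mixing: C_std·(Q_w + Q_r) = Q_w·C_e + Q_r·C_b.
Rearranging, Q_w = Q_r·(C_std − C_b)/(C_e − C_std) = 33.8·(0.19 − 0.021) / (5.1 − 0.19) = 1.163 m³/s.
= 100.5 ML/d.

101 ML/d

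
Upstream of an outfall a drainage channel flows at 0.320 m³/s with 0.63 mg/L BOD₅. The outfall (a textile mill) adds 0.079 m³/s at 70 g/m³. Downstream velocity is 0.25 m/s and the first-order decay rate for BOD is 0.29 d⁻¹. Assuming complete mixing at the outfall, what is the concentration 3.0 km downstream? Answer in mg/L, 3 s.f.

After complete mixing, C₀ = (0.079·70 + 0.32·0.63) / 0.399 = 14.36 mg/L.
Travel time t = 3000 m / 0.25 m/s = 1.2e+04 s = 0.1389 d.
C = 14.36·exp(−0.29·0.1389) = 14.36·0.9605 = 13.8 mg/L.

13.8 mg/L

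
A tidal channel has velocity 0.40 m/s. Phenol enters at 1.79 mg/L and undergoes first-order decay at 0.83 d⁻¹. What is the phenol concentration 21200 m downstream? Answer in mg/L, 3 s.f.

Travel time t = 21200 m / 0.40 m/s = 2.12e+04/0.40 = 5.3e+04 s = 0.6134 d.
First-order decay: C = 1.79·exp(−0.83·0.6134) = 1.79·0.601 = 1.076 mg/L.

1.08 mg/L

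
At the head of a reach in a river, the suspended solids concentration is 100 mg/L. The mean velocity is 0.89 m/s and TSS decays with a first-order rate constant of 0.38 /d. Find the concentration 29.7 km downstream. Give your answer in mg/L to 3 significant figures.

Travel time t = 29.7 km / 0.89 m/s = 2.97e+04/0.89 = 3.337e+04 s = 0.3862 d.
First-order decay: C = 100·exp(−0.38·0.3862) = 100·0.8635 = 86.35 mg/L.

86.3 mg/L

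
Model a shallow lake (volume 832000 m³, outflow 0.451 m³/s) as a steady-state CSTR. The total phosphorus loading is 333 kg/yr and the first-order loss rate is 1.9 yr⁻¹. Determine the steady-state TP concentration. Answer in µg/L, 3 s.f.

21.1 µg/L

Outflow Q = 0.451 m³/s × 3.156e+07 s/yr = 1.423e+07 m³/yr.
Steady-state CSTR mass balance: W = Q·C + k·V·C, so C = W/(Q + kV).
Q + kV = 1.423e+07 + 1.9·832000 = 1.581e+07 m³/yr.
C = 333/1.581e+07 = 2.106e-05 kg/m³ = 0.02106 mg/L = 21.06 µg/L.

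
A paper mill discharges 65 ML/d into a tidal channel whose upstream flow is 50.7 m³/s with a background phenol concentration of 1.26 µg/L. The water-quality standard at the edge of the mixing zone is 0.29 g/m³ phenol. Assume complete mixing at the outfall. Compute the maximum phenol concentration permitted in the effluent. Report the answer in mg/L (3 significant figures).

19.7 mg/L

65 ML/d = 0.7523 m³/s.
1.26 µg/L = 0.00126 mg/L.
Mass balance: 0.29·51.45 = 0.7523·Cₑ + 50.7·0.00126.
Cₑ = (14.92 − 0.06388) / 0.7523 = 19.75 mg/L.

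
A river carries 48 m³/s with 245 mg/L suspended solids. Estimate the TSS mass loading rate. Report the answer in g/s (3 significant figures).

Mass flux = Q·C = 48 m³/s × 245 g/m³ = 1.176e+04 g/s.

11800 g/s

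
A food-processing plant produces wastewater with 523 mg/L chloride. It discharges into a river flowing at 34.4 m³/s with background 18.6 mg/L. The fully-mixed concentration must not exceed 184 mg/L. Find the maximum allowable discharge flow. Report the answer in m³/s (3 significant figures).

16.8 m³/s

Mass balance at complete mixing: C_std·(Q_w + Q_r) = Q_w·C_e + Q_r·C_b.
Rearranging, Q_w = Q_r·(C_std − C_b)/(C_e − C_std) = 34.4·(184 − 18.6) / (523 − 184) = 16.78 m³/s.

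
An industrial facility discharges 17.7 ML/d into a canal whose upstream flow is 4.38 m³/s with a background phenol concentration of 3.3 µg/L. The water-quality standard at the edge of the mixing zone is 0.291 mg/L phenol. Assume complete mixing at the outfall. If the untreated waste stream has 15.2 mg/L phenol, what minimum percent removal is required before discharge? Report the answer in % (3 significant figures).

17.7 ML/d = 0.2049 m³/s.
3.3 µg/L = 0.0033 mg/L.
Mass balance: 0.291·4.585 = 0.2049·Cₑ + 4.38·0.0033.
Cₑ = (1.334 − 0.01445) / 0.2049 = 6.442 mg/L.
Required removal = 1 − 6.442/15.2 = 57.62 %.

57.6 %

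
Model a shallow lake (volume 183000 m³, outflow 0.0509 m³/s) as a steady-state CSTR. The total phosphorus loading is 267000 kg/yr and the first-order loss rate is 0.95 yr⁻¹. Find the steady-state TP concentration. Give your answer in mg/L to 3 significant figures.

Outflow Q = 0.0509 m³/s × 3.156e+07 s/yr = 1.606e+06 m³/yr.
Steady-state CSTR mass balance: W = Q·C + k·V·C, so C = W/(Q + kV).
Q + kV = 1.606e+06 + 0.95·183000 = 1.78e+06 m³/yr.
C = 267000/1.78e+06 = 0.15 kg/m³ = 150 mg/L.

150 mg/L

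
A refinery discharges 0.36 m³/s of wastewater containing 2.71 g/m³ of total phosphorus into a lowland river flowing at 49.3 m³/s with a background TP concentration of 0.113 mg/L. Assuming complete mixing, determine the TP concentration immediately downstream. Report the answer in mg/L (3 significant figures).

0.132 mg/L

Flow-weighted mixing gives C = (0.36·2.71 + 49.3·0.113) / (0.36 + 49.3) = 6.546/49.66 = 0.1318 mg/L.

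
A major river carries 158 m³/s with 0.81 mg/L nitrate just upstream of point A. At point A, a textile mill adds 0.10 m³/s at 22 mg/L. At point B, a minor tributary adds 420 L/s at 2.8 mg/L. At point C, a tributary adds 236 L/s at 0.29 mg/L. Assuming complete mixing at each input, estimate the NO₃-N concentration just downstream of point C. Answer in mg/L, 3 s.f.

After input A: C = (158·0.81 + 0.1·22) / 158.1 = 0.8234 mg/L.
420 L/s = 0.42 m³/s.
After input B: C = (158.1·0.8234 + 0.42·2.8) / 158.5 = 0.8286 mg/L.
236 L/s = 0.236 m³/s.
After input C: C = (158.5·0.8286 + 0.236·0.29) / 158.8 = 0.8278 mg/L.

0.828 mg/L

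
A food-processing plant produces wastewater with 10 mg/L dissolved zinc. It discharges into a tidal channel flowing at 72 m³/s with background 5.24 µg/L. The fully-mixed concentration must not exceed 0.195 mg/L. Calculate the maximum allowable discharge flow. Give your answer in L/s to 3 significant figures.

1390 L/s

5.24 µg/L = 0.00524 mg/L.
Mass balance at complete mixing: C_std·(Q_w + Q_r) = Q_w·C_e + Q_r·C_b.
Rearranging, Q_w = Q_r·(C_std − C_b)/(C_e − C_std) = 72·(0.195 − 0.00524) / (10 − 0.195) = 1.393 m³/s.
= 1393 L/s.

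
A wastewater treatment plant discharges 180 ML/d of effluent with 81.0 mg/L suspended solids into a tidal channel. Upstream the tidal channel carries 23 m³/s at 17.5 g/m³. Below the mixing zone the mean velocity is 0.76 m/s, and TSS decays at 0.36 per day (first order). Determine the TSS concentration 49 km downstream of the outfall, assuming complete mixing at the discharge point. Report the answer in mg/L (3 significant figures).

17.4 mg/L

180 ML/d = 2.083 m³/s.
After complete mixing, C₀ = (2.083·81 + 23·17.5) / 25.08 = 22.77 mg/L.
Travel time t = 4.9e+04 m / 0.76 m/s = 6.447e+04 s = 0.7462 d.
C = 22.77·exp(−0.36·0.7462) = 22.77·0.7644 = 17.41 mg/L.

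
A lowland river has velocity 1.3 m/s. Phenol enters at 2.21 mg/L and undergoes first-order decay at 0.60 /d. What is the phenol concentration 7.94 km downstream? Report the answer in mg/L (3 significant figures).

2.12 mg/L

Travel time t = 7.94 km / 1.3 m/s = 7940/1.3 = 6108 s = 0.07069 d.
First-order decay: C = 2.21·exp(−0.60·0.07069) = 2.21·0.9585 = 2.118 mg/L.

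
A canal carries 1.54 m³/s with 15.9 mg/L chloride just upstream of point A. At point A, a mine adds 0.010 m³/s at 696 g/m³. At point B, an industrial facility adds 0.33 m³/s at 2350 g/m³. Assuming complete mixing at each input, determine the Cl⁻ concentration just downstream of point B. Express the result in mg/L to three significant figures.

After input A: C = (1.54·15.9 + 0.01·696) / 1.55 = 20.29 mg/L.
After input B: C = (1.55·20.29 + 0.33·2350) / 1.88 = 429.2 mg/L.

429 mg/L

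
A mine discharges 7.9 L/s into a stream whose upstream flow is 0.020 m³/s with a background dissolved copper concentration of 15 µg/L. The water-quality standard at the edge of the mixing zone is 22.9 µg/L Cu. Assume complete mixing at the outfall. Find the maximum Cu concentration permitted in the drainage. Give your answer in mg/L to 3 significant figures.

0.0429 mg/L

7.9 L/s = 0.0079 m³/s.
15 µg/L = 0.015 mg/L.
22.9 µg/L = 0.0229 mg/L.
Mass balance: 0.0229·0.0279 = 0.0079·Cₑ + 0.02·0.015.
Cₑ = (0.0006389 − 0.0003) / 0.0079 = 0.0429 mg/L.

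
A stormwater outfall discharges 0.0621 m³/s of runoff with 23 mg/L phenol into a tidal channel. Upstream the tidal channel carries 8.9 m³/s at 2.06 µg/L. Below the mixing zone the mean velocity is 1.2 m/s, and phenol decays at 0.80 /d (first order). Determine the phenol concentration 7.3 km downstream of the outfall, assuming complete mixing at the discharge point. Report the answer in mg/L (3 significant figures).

0.153 mg/L

2.06 µg/L = 0.00206 mg/L.
After complete mixing, C₀ = (0.0621·23 + 8.9·0.00206) / 8.962 = 0.1614 mg/L.
Travel time t = 7300 m / 1.2 m/s = 6083 s = 0.07041 d.
C = 0.1614·exp(−0.80·0.07041) = 0.1614·0.9452 = 0.1526 mg/L.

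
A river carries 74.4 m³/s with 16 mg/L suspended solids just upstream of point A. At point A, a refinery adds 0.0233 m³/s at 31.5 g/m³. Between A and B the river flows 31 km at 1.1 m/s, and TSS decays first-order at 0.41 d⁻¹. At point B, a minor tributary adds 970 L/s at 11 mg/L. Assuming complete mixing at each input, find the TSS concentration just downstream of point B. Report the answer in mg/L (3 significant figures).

After input A: C = (74.4·16 + 0.0233·31.5) / 74.42 = 16 mg/L.
Over the 31 km reach to input B (t = 2.818e+04 s = 0.3262 d), decay gives C = 16·exp(−0.41·0.3262) = 14 mg/L.
970 L/s = 0.97 m³/s.
After input B: C = (74.42·14 + 0.97·11) / 75.39 = 13.96 mg/L.

14.0 mg/L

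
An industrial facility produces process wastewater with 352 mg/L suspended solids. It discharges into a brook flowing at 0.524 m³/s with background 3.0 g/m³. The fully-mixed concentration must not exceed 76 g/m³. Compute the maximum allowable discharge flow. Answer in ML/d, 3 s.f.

12.0 ML/d

Mass balance at complete mixing: C_std·(Q_w + Q_r) = Q_w·C_e + Q_r·C_b.
Rearranging, Q_w = Q_r·(C_std − C_b)/(C_e − C_std) = 0.524·(76 − 3) / (352 − 76) = 0.1386 m³/s.
= 11.97 ML/d.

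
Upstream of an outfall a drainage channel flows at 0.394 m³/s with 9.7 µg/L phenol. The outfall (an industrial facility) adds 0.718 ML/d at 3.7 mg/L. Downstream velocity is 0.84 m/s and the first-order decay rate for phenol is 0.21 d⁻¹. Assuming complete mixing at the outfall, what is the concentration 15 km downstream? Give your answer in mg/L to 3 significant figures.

0.0823 mg/L

0.718 ML/d = 0.00831 m³/s.
9.7 µg/L = 0.0097 mg/L.
After complete mixing, C₀ = (0.00831·3.7 + 0.394·0.0097) / 0.4023 = 0.08593 mg/L.
Travel time t = 1.5e+04 m / 0.84 m/s = 1.786e+04 s = 0.2067 d.
C = 0.08593·exp(−0.21·0.2067) = 0.08593·0.9575 = 0.08228 mg/L.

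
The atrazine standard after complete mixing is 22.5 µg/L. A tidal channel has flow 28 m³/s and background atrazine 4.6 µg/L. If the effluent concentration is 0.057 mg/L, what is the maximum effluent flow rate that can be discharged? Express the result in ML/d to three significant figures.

1260 ML/d

4.6 µg/L = 0.0046 mg/L.
22.5 µg/L = 0.0225 mg/L.
Mass balance at complete mixing: C_std·(Q_w + Q_r) = Q_w·C_e + Q_r·C_b.
Rearranging, Q_w = Q_r·(C_std − C_b)/(C_e − C_std) = 28·(0.0225 − 0.0046) / (0.057 − 0.0225) = 14.53 m³/s.
= 1255 ML/d.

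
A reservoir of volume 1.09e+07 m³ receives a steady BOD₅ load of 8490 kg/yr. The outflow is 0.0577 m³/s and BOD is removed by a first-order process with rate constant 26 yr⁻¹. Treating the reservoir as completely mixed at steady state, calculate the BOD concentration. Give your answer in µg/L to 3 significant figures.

Outflow Q = 0.0577 m³/s × 3.156e+07 s/yr = 1.821e+06 m³/yr.
Steady-state CSTR mass balance: W = Q·C + k·V·C, so C = W/(Q + kV).
Q + kV = 1.821e+06 + 26·1.09e+07 = 2.852e+08 m³/yr.
C = 8490/2.852e+08 = 2.977e-05 kg/m³ = 0.02977 mg/L = 29.77 µg/L.

29.8 µg/L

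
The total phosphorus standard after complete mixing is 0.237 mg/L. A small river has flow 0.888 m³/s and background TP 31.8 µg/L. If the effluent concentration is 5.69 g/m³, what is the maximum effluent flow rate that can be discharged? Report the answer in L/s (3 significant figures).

31.8 µg/L = 0.0318 mg/L.
Mass balance at complete mixing: C_std·(Q_w + Q_r) = Q_w·C_e + Q_r·C_b.
Rearranging, Q_w = Q_r·(C_std − C_b)/(C_e − C_std) = 0.888·(0.237 − 0.0318) / (5.69 − 0.237) = 0.03342 m³/s.
= 33.42 L/s.

33.4 L/s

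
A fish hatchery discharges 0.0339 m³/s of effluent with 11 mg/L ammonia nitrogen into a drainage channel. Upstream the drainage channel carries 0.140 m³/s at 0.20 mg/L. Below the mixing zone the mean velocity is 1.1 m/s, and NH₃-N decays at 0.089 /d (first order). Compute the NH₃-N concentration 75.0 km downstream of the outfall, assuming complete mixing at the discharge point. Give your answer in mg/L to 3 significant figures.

After complete mixing, C₀ = (0.0339·11 + 0.14·0.2) / 0.1739 = 2.305 mg/L.
Travel time t = 7.5e+04 m / 1.1 m/s = 6.818e+04 s = 0.7891 d.
C = 2.305·exp(−0.089·0.7891) = 2.305·0.9322 = 2.149 mg/L.

2.15 mg/L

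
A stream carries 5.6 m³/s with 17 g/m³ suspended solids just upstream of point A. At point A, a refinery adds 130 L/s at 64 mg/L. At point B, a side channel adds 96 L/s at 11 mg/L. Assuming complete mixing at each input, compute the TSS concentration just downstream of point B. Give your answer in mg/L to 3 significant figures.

130 L/s = 0.13 m³/s.
After input A: C = (5.6·17 + 0.13·64) / 5.73 = 18.07 mg/L.
96 L/s = 0.096 m³/s.
After input B: C = (5.73·18.07 + 0.096·11) / 5.826 = 17.95 mg/L.

17.9 mg/L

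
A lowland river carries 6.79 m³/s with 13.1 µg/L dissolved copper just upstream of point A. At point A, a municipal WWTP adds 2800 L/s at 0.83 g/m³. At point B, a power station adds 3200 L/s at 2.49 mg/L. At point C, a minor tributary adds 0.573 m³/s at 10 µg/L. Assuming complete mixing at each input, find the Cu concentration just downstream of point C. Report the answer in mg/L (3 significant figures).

13.1 µg/L = 0.0131 mg/L.
2800 L/s = 2.8 m³/s.
After input A: C = (6.79·0.0131 + 2.8·0.83) / 9.59 = 0.2516 mg/L.
3200 L/s = 3.2 m³/s.
After input B: C = (9.59·0.2516 + 3.2·2.49) / 12.79 = 0.8116 mg/L.
10 µg/L = 0.01 mg/L.
After input C: C = (12.79·0.8116 + 0.573·0.01) / 13.36 = 0.7773 mg/L.

0.777 mg/L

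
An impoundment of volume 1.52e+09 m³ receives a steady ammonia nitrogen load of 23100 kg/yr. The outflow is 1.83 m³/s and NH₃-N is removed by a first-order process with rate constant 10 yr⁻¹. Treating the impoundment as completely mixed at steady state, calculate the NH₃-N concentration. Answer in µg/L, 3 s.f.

Outflow Q = 1.83 m³/s × 3.156e+07 s/yr = 5.775e+07 m³/yr.
Steady-state CSTR mass balance: W = Q·C + k·V·C, so C = W/(Q + kV).
Q + kV = 5.775e+07 + 10·1.52e+09 = 1.526e+10 m³/yr.
C = 23100/1.526e+10 = 1.514e-06 kg/m³ = 0.001514 mg/L = 1.514 µg/L.

1.51 µg/L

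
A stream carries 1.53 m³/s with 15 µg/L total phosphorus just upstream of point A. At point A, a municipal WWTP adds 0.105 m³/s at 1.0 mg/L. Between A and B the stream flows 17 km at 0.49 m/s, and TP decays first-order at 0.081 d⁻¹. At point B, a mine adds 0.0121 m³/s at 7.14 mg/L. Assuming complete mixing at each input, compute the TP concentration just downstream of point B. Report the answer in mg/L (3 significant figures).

0.128 mg/L

15 µg/L = 0.015 mg/L.
After input A: C = (1.53·0.015 + 0.105·1) / 1.635 = 0.07826 mg/L.
Over the 17 km reach to input B (t = 3.469e+04 s = 0.4015 d), decay gives C = 0.07826·exp(−0.081·0.4015) = 0.07575 mg/L.
After input B: C = (1.635·0.07575 + 0.0121·7.14) / 1.647 = 0.1276 mg/L.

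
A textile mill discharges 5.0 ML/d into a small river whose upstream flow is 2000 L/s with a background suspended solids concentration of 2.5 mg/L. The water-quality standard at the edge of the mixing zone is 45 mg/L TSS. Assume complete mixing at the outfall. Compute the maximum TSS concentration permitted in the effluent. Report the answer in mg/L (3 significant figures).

5.0 ML/d = 0.05787 m³/s.
2000 L/s = 2 m³/s.
Mass balance: 45·2.058 = 0.05787·Cₑ + 2·2.5.
Cₑ = (92.6 − 5) / 0.05787 = 1514 mg/L.

1510 mg/L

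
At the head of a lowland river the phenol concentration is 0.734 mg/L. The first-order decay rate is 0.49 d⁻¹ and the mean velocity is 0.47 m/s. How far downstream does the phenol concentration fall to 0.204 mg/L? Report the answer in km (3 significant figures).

106 km

From C = C₀·e^(−kt), t = ln(C₀/C)/k = ln(0.734/0.204)/0.49 = 1.28/0.49 = 2.613 d.
Distance = v·t = 0.47 m/s × 2.258e+05 s = 1.061e+05 m = 106.1 km.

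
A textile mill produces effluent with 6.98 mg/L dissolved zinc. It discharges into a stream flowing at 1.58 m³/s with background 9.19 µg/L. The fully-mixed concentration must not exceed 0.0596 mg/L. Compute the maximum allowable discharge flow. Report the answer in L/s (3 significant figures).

9.19 µg/L = 0.00919 mg/L.
Mass balance at complete mixing: C_std·(Q_w + Q_r) = Q_w·C_e + Q_r·C_b.
Rearranging, Q_w = Q_r·(C_std − C_b)/(C_e − C_std) = 1.58·(0.0596 − 0.00919) / (6.98 − 0.0596) = 0.01151 m³/s.
= 11.51 L/s.

11.5 L/s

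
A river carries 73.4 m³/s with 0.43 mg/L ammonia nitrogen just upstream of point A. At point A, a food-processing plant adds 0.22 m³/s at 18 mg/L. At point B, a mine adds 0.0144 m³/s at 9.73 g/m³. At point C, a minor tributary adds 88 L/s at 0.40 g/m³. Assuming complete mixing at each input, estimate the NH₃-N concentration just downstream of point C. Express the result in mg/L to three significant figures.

After input A: C = (73.4·0.43 + 0.22·18) / 73.62 = 0.4825 mg/L.
After input B: C = (73.62·0.4825 + 0.0144·9.73) / 73.63 = 0.4843 mg/L.
88 L/s = 0.088 m³/s.
After input C: C = (73.63·0.4843 + 0.088·0.4) / 73.72 = 0.4842 mg/L.

0.484 mg/L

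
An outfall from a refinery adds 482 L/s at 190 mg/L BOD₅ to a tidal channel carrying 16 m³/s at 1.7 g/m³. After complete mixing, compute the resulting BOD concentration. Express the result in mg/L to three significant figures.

482 L/s = 0.482 m³/s.
Conservation of mass across the mixing zone: C = (0.482·190 + 16·1.7) / (0.482 + 16) = 118.8/16.48 = 7.207 mg/L.

7.21 mg/L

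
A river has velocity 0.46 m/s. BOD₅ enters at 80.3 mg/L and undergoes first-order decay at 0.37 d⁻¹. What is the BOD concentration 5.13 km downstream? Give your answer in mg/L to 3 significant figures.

76.6 mg/L

Travel time t = 5.13 km / 0.46 m/s = 5130/0.46 = 1.115e+04 s = 0.1291 d.
First-order decay: C = 80.3·exp(−0.37·0.1291) = 80.3·0.9534 = 76.56 mg/L.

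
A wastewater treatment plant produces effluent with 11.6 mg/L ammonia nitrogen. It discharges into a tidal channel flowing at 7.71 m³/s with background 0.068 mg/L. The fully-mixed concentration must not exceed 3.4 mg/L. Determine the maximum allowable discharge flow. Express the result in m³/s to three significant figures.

3.13 m³/s

Mass balance at complete mixing: C_std·(Q_w + Q_r) = Q_w·C_e + Q_r·C_b.
Rearranging, Q_w = Q_r·(C_std − C_b)/(C_e − C_std) = 7.71·(3.4 − 0.068) / (11.6 − 3.4) = 3.133 m³/s.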